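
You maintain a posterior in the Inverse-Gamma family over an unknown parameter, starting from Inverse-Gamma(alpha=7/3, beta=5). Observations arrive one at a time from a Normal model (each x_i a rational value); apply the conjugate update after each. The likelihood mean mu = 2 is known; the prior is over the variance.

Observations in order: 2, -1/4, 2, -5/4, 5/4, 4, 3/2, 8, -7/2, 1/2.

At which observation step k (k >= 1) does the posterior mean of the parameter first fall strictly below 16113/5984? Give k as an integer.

obs 1: x=2 → posterior Inverse-Gamma(17/6, 5)
obs 2: x=-1/4 → posterior Inverse-Gamma(10/3, 241/32)
obs 3: x=2 → posterior Inverse-Gamma(23/6, 241/32)
obs 4: x=-5/4 → posterior Inverse-Gamma(13/3, 205/16)
obs 5: x=5/4 → posterior Inverse-Gamma(29/6, 419/32)
obs 6: x=4 → posterior Inverse-Gamma(16/3, 483/32)
obs 7: x=3/2 → posterior Inverse-Gamma(35/6, 487/32)
obs 8: x=8 → posterior Inverse-Gamma(19/3, 1063/32)
obs 9: x=-7/2 → posterior Inverse-Gamma(41/6, 1547/32)
obs 10: x=1/2 → posterior Inverse-Gamma(22/3, 1583/32)

k = 3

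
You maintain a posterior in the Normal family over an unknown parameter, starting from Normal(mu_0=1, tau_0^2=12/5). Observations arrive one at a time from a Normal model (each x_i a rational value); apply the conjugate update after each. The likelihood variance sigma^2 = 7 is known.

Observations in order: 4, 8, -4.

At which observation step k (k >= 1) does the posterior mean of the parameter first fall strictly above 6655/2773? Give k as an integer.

obs 1: x=4 → posterior Normal(83/47, 84/47)
obs 2: x=8 → posterior Normal(179/59, 84/59)
obs 3: x=-4 → posterior Normal(131/71, 84/71)

k = 2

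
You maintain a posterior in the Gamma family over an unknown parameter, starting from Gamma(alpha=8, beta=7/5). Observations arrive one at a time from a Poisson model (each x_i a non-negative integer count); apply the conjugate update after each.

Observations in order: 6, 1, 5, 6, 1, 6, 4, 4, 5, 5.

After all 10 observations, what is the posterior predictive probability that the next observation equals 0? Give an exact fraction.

obs 1: x=6 → posterior Gamma(14, 12/5)
obs 2: x=1 → posterior Gamma(15, 17/5)
obs 3: x=5 → posterior Gamma(20, 22/5)
obs 4: x=6 → posterior Gamma(26, 27/5)
obs 5: x=1 → posterior Gamma(27, 32/5)
obs 6: x=6 → posterior Gamma(33, 37/5)
obs 7: x=4 → posterior Gamma(37, 42/5)
obs 8: x=4 → posterior Gamma(41, 47/5)
obs 9: x=5 → posterior Gamma(46, 52/5)
obs 10: x=5 → posterior Gamma(51, 57/5)

354501142593592262635304665703746936820378467796129534810240886828822407337013713135881193/25821184711187021835025934934923312725267742133117742857488949809057108579114998819809394688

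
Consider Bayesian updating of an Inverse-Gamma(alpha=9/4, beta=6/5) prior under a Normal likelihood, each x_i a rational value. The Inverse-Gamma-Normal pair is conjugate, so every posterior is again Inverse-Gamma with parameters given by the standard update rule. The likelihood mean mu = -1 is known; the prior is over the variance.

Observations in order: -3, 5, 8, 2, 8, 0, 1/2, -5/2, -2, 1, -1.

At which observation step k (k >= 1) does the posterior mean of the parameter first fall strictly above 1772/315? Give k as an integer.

obs 1: x=-3 → posterior Inverse-Gamma(11/4, 16/5)
obs 2: x=5 → posterior Inverse-Gamma(13/4, 106/5)
obs 3: x=8 → posterior Inverse-Gamma(15/4, 617/10)
obs 4: x=2 → posterior Inverse-Gamma(17/4, 331/5)
obs 5: x=8 → posterior Inverse-Gamma(19/4, 1067/10)
obs 6: x=0 → posterior Inverse-Gamma(21/4, 536/5)
obs 7: x=1/2 → posterior Inverse-Gamma(23/4, 4333/40)
obs 8: x=-5/2 → posterior Inverse-Gamma(25/4, 2189/20)
obs 9: x=-2 → posterior Inverse-Gamma(27/4, 2199/20)
obs 10: x=1 → posterior Inverse-Gamma(29/4, 2239/20)
obs 11: x=-1 → posterior Inverse-Gamma(31/4, 2239/20)

k = 2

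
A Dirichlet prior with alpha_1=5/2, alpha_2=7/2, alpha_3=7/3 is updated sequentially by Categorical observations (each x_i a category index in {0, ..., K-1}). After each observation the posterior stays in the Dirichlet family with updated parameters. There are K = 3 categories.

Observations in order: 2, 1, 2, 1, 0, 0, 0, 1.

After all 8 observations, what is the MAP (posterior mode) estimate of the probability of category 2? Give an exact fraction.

obs 1: x=2 → posterior Dirichlet(5/2, 7/2, 10/3)
obs 2: x=1 → posterior Dirichlet(5/2, 9/2, 10/3)
obs 3: x=2 → posterior Dirichlet(5/2, 9/2, 13/3)
obs 4: x=1 → posterior Dirichlet(5/2, 11/2, 13/3)
obs 5: x=0 → posterior Dirichlet(7/2, 11/2, 13/3)
obs 6: x=0 → posterior Dirichlet(9/2, 11/2, 13/3)
obs 7: x=0 → posterior Dirichlet(11/2, 11/2, 13/3)
obs 8: x=1 → posterior Dirichlet(11/2, 13/2, 13/3)

1/4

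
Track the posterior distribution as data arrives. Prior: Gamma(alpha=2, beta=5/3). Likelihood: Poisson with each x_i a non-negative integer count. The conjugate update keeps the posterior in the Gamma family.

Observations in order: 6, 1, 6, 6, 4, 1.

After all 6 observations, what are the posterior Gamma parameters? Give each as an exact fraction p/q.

obs 1: x=6 → posterior Gamma(8, 8/3)
obs 2: x=1 → posterior Gamma(9, 11/3)
obs 3: x=6 → posterior Gamma(15, 14/3)
obs 4: x=6 → posterior Gamma(21, 17/3)
obs 5: x=4 → posterior Gamma(25, 20/3)
obs 6: x=1 → posterior Gamma(26, 23/3)

alpha=26, beta=23/3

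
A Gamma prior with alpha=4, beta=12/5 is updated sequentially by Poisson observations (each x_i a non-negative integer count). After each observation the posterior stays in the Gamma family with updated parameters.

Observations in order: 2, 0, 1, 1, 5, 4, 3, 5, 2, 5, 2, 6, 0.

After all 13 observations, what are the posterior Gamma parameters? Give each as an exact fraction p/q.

alpha=40, beta=77/5

obs 1: x=2 → posterior Gamma(6, 17/5)
obs 2: x=0 → posterior Gamma(6, 22/5)
obs 3: x=1 → posterior Gamma(7, 27/5)
obs 4: x=1 → posterior Gamma(8, 32/5)
obs 5: x=5 → posterior Gamma(13, 37/5)
obs 6: x=4 → posterior Gamma(17, 42/5)
obs 7: x=3 → posterior Gamma(20, 47/5)
obs 8: x=5 → posterior Gamma(25, 52/5)
obs 9: x=2 → posterior Gamma(27, 57/5)
obs 10: x=5 → posterior Gamma(32, 62/5)
obs 11: x=2 → posterior Gamma(34, 67/5)
obs 12: x=6 → posterior Gamma(40, 72/5)
obs 13: x=0 → posterior Gamma(40, 77/5)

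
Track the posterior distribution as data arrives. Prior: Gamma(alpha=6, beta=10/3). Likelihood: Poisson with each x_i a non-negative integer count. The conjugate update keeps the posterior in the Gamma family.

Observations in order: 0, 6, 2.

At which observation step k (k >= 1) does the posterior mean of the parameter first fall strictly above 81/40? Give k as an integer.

k = 2

obs 1: x=0 → posterior Gamma(6, 13/3)
obs 2: x=6 → posterior Gamma(12, 16/3)
obs 3: x=2 → posterior Gamma(14, 19/3)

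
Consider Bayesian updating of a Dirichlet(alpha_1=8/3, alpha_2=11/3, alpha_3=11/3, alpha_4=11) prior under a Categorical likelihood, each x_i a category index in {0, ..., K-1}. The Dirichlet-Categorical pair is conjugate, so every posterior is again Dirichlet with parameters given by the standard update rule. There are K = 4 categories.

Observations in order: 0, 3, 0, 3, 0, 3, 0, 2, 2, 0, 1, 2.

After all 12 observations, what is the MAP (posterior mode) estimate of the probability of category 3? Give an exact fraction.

obs 1: x=0 → posterior Dirichlet(11/3, 11/3, 11/3, 11)
obs 2: x=3 → posterior Dirichlet(11/3, 11/3, 11/3, 12)
obs 3: x=0 → posterior Dirichlet(14/3, 11/3, 11/3, 12)
obs 4: x=3 → posterior Dirichlet(14/3, 11/3, 11/3, 13)
obs 5: x=0 → posterior Dirichlet(17/3, 11/3, 11/3, 13)
obs 6: x=3 → posterior Dirichlet(17/3, 11/3, 11/3, 14)
obs 7: x=0 → posterior Dirichlet(20/3, 11/3, 11/3, 14)
obs 8: x=2 → posterior Dirichlet(20/3, 11/3, 14/3, 14)
obs 9: x=2 → posterior Dirichlet(20/3, 11/3, 17/3, 14)
obs 10: x=0 → posterior Dirichlet(23/3, 11/3, 17/3, 14)
obs 11: x=1 → posterior Dirichlet(23/3, 14/3, 17/3, 14)
obs 12: x=2 → posterior Dirichlet(23/3, 14/3, 20/3, 14)

13/29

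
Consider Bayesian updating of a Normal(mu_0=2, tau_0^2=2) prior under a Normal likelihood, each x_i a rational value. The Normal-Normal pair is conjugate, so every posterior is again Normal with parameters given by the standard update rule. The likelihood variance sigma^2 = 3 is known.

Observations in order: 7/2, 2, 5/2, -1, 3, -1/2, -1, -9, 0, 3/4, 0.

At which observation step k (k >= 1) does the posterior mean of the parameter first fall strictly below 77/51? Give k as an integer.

obs 1: x=7/2 → posterior Normal(13/5, 6/5)
obs 2: x=2 → posterior Normal(17/7, 6/7)
obs 3: x=5/2 → posterior Normal(22/9, 2/3)
obs 4: x=-1 → posterior Normal(20/11, 6/11)
obs 5: x=3 → posterior Normal(2, 6/13)
obs 6: x=-1/2 → posterior Normal(5/3, 2/5)
obs 7: x=-1 → posterior Normal(23/17, 6/17)
obs 8: x=-9 → posterior Normal(5/19, 6/19)
obs 9: x=0 → posterior Normal(5/21, 2/7)
obs 10: x=3/4 → posterior Normal(13/46, 6/23)
obs 11: x=0 → posterior Normal(13/50, 6/25)

k = 7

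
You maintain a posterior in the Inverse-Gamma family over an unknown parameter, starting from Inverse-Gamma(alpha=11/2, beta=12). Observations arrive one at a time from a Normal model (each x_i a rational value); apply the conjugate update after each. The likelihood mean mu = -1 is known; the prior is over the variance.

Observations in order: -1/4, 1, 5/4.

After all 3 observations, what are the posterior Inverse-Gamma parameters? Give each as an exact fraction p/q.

alpha=7, beta=269/16

obs 1: x=-1/4 → posterior Inverse-Gamma(6, 393/32)
obs 2: x=1 → posterior Inverse-Gamma(13/2, 457/32)
obs 3: x=5/4 → posterior Inverse-Gamma(7, 269/16)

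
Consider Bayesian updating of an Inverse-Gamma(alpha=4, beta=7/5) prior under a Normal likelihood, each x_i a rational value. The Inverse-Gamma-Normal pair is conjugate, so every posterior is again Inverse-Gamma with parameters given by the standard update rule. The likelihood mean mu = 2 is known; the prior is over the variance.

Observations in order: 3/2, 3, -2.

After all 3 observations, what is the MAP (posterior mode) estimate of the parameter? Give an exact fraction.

obs 1: x=3/2 → posterior Inverse-Gamma(9/2, 61/40)
obs 2: x=3 → posterior Inverse-Gamma(5, 81/40)
obs 3: x=-2 → posterior Inverse-Gamma(11/2, 401/40)

401/260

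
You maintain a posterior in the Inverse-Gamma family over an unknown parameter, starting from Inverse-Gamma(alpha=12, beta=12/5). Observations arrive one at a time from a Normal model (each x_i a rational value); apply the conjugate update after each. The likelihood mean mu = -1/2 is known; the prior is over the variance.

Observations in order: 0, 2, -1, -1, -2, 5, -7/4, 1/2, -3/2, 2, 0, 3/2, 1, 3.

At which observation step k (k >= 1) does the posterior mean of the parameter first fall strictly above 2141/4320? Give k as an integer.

obs 1: x=0 → posterior Inverse-Gamma(25/2, 101/40)
obs 2: x=2 → posterior Inverse-Gamma(13, 113/20)
obs 3: x=-1 → posterior Inverse-Gamma(27/2, 231/40)
obs 4: x=-1 → posterior Inverse-Gamma(14, 59/10)
obs 5: x=-2 → posterior Inverse-Gamma(29/2, 281/40)
obs 6: x=5 → posterior Inverse-Gamma(15, 443/20)
obs 7: x=-7/4 → posterior Inverse-Gamma(31/2, 3669/160)
obs 8: x=1/2 → posterior Inverse-Gamma(16, 3749/160)
obs 9: x=-3/2 → posterior Inverse-Gamma(33/2, 3829/160)
obs 10: x=2 → posterior Inverse-Gamma(17, 4329/160)
obs 11: x=0 → posterior Inverse-Gamma(35/2, 4349/160)
obs 12: x=3/2 → posterior Inverse-Gamma(18, 4669/160)
obs 13: x=1 → posterior Inverse-Gamma(37/2, 4849/160)
obs 14: x=3 → posterior Inverse-Gamma(19, 5829/160)

k = 5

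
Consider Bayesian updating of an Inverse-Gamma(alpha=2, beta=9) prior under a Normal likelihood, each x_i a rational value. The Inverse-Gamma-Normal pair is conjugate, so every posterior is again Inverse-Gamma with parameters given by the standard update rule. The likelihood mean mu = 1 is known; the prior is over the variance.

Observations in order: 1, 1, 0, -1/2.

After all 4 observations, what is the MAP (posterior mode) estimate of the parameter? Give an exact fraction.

17/8

obs 1: x=1 → posterior Inverse-Gamma(5/2, 9)
obs 2: x=1 → posterior Inverse-Gamma(3, 9)
obs 3: x=0 → posterior Inverse-Gamma(7/2, 19/2)
obs 4: x=-1/2 → posterior Inverse-Gamma(4, 85/8)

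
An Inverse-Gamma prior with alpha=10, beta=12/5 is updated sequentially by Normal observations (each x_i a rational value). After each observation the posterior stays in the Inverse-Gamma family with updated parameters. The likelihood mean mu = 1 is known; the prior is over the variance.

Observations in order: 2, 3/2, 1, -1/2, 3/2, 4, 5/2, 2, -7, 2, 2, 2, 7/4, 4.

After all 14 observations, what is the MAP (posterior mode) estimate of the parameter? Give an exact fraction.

obs 1: x=2 → posterior Inverse-Gamma(21/2, 29/10)
obs 2: x=3/2 → posterior Inverse-Gamma(11, 121/40)
obs 3: x=1 → posterior Inverse-Gamma(23/2, 121/40)
obs 4: x=-1/2 → posterior Inverse-Gamma(12, 83/20)
obs 5: x=3/2 → posterior Inverse-Gamma(25/2, 171/40)
obs 6: x=4 → posterior Inverse-Gamma(13, 351/40)
obs 7: x=5/2 → posterior Inverse-Gamma(27/2, 99/10)
obs 8: x=2 → posterior Inverse-Gamma(14, 52/5)
obs 9: x=-7 → posterior Inverse-Gamma(29/2, 212/5)
obs 10: x=2 → posterior Inverse-Gamma(15, 429/10)
obs 11: x=2 → posterior Inverse-Gamma(31/2, 217/5)
obs 12: x=2 → posterior Inverse-Gamma(16, 439/10)
obs 13: x=7/4 → posterior Inverse-Gamma(33/2, 7069/160)
obs 14: x=4 → posterior Inverse-Gamma(17, 7789/160)

7789/2880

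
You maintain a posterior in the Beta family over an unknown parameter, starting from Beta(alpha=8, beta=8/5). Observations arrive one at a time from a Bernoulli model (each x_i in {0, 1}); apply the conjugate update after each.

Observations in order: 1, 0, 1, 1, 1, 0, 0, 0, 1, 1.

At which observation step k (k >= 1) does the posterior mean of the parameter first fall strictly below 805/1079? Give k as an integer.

k = 7

obs 1: x=1 → posterior Beta(9, 8/5)
obs 2: x=0 → posterior Beta(9, 13/5)
obs 3: x=1 → posterior Beta(10, 13/5)
obs 4: x=1 → posterior Beta(11, 13/5)
obs 5: x=1 → posterior Beta(12, 13/5)
obs 6: x=0 → posterior Beta(12, 18/5)
obs 7: x=0 → posterior Beta(12, 23/5)
obs 8: x=0 → posterior Beta(12, 28/5)
obs 9: x=1 → posterior Beta(13, 28/5)
obs 10: x=1 → posterior Beta(14, 28/5)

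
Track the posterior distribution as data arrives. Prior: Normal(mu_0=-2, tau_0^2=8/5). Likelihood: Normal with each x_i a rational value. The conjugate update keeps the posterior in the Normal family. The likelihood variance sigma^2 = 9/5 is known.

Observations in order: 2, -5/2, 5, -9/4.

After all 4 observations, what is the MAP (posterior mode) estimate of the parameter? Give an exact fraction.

obs 1: x=2 → posterior Normal(-2/17, 72/85)
obs 2: x=-5/2 → posterior Normal(-22/25, 72/125)
obs 3: x=5 → posterior Normal(6/11, 24/55)
obs 4: x=-9/4 → posterior Normal(0, 72/205)

0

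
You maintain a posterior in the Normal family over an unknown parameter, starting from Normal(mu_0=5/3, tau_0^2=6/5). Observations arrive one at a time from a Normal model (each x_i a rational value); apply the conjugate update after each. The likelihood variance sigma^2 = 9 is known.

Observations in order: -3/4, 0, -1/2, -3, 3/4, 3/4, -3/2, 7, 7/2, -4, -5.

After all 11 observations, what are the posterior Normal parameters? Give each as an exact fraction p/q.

obs 1: x=-3/4 → posterior Normal(47/34, 18/17)
obs 2: x=0 → posterior Normal(47/38, 18/19)
obs 3: x=-1/2 → posterior Normal(15/14, 6/7)
obs 4: x=-3 → posterior Normal(33/46, 18/23)
obs 5: x=3/4 → posterior Normal(18/25, 18/25)
obs 6: x=3/4 → posterior Normal(13/18, 2/3)
obs 7: x=-3/2 → posterior Normal(33/58, 18/29)
obs 8: x=7 → posterior Normal(61/62, 18/31)
obs 9: x=7/2 → posterior Normal(25/22, 6/11)
obs 10: x=-4 → posterior Normal(59/70, 18/35)
obs 11: x=-5 → posterior Normal(39/74, 18/37)

mu_0=39/74, tau_0^2=18/37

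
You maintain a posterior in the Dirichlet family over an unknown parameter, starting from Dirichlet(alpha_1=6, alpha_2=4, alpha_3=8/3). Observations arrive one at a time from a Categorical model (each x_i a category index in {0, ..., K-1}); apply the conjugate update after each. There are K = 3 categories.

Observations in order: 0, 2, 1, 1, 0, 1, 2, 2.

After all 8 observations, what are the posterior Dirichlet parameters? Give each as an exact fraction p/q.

alpha_1=8, alpha_2=7, alpha_3=17/3

obs 1: x=0 → posterior Dirichlet(7, 4, 8/3)
obs 2: x=2 → posterior Dirichlet(7, 4, 11/3)
obs 3: x=1 → posterior Dirichlet(7, 5, 11/3)
obs 4: x=1 → posterior Dirichlet(7, 6, 11/3)
obs 5: x=0 → posterior Dirichlet(8, 6, 11/3)
obs 6: x=1 → posterior Dirichlet(8, 7, 11/3)
obs 7: x=2 → posterior Dirichlet(8, 7, 14/3)
obs 8: x=2 → posterior Dirichlet(8, 7, 17/3)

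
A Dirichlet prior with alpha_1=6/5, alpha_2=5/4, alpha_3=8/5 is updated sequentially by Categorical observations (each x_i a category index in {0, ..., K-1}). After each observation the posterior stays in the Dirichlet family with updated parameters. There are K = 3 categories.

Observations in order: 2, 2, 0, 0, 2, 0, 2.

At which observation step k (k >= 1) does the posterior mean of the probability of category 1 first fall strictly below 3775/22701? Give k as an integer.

obs 1: x=2 → posterior Dirichlet(6/5, 5/4, 13/5)
obs 2: x=2 → posterior Dirichlet(6/5, 5/4, 18/5)
obs 3: x=0 → posterior Dirichlet(11/5, 5/4, 18/5)
obs 4: x=0 → posterior Dirichlet(16/5, 5/4, 18/5)
obs 5: x=2 → posterior Dirichlet(16/5, 5/4, 23/5)
obs 6: x=0 → posterior Dirichlet(21/5, 5/4, 23/5)
obs 7: x=2 → posterior Dirichlet(21/5, 5/4, 28/5)

k = 4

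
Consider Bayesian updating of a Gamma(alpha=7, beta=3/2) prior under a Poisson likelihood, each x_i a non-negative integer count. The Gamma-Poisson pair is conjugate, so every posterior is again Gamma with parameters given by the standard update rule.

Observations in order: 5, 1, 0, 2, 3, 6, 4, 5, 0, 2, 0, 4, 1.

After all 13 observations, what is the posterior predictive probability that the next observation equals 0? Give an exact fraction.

31327079986910989416247938623974919746509417027114485440801/451302514611022222119906091571193923850834154614488607763201

obs 1: x=5 → posterior Gamma(12, 5/2)
obs 2: x=1 → posterior Gamma(13, 7/2)
obs 3: x=0 → posterior Gamma(13, 9/2)
obs 4: x=2 → posterior Gamma(15, 11/2)
obs 5: x=3 → posterior Gamma(18, 13/2)
obs 6: x=6 → posterior Gamma(24, 15/2)
obs 7: x=4 → posterior Gamma(28, 17/2)
obs 8: x=5 → posterior Gamma(33, 19/2)
obs 9: x=0 → posterior Gamma(33, 21/2)
obs 10: x=2 → posterior Gamma(35, 23/2)
obs 11: x=0 → posterior Gamma(35, 25/2)
obs 12: x=4 → posterior Gamma(39, 27/2)
obs 13: x=1 → posterior Gamma(40, 29/2)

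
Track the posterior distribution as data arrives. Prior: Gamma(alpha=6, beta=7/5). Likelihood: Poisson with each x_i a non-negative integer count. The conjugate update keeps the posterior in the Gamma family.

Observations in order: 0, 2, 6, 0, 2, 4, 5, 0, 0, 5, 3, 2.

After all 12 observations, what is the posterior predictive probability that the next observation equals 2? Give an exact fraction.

7155271998387908084879291378891031211472482109368733113010457487625/29243534546251278900729732281298508977927683934764488736695212048384

obs 1: x=0 → posterior Gamma(6, 12/5)
obs 2: x=2 → posterior Gamma(8, 17/5)
obs 3: x=6 → posterior Gamma(14, 22/5)
obs 4: x=0 → posterior Gamma(14, 27/5)
obs 5: x=2 → posterior Gamma(16, 32/5)
obs 6: x=4 → posterior Gamma(20, 37/5)
obs 7: x=5 → posterior Gamma(25, 42/5)
obs 8: x=0 → posterior Gamma(25, 47/5)
obs 9: x=0 → posterior Gamma(25, 52/5)
obs 10: x=5 → posterior Gamma(30, 57/5)
obs 11: x=3 → posterior Gamma(33, 62/5)
obs 12: x=2 → posterior Gamma(35, 67/5)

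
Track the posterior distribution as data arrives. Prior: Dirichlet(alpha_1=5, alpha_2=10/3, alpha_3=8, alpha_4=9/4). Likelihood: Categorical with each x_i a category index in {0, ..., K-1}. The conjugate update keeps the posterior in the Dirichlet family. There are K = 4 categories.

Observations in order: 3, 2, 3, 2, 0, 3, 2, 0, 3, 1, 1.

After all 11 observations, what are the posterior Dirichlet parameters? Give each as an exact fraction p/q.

obs 1: x=3 → posterior Dirichlet(5, 10/3, 8, 13/4)
obs 2: x=2 → posterior Dirichlet(5, 10/3, 9, 13/4)
obs 3: x=3 → posterior Dirichlet(5, 10/3, 9, 17/4)
obs 4: x=2 → posterior Dirichlet(5, 10/3, 10, 17/4)
obs 5: x=0 → posterior Dirichlet(6, 10/3, 10, 17/4)
obs 6: x=3 → posterior Dirichlet(6, 10/3, 10, 21/4)
obs 7: x=2 → posterior Dirichlet(6, 10/3, 11, 21/4)
obs 8: x=0 → posterior Dirichlet(7, 10/3, 11, 21/4)
obs 9: x=3 → posterior Dirichlet(7, 10/3, 11, 25/4)
obs 10: x=1 → posterior Dirichlet(7, 13/3, 11, 25/4)
obs 11: x=1 → posterior Dirichlet(7, 16/3, 11, 25/4)

alpha_1=7, alpha_2=16/3, alpha_3=11, alpha_4=25/4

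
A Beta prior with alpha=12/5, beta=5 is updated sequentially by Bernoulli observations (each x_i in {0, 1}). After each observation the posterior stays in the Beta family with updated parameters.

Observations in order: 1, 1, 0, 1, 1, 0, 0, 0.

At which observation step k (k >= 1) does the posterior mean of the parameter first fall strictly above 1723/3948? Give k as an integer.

obs 1: x=1 → posterior Beta(17/5, 5)
obs 2: x=1 → posterior Beta(22/5, 5)
obs 3: x=0 → posterior Beta(22/5, 6)
obs 4: x=1 → posterior Beta(27/5, 6)
obs 5: x=1 → posterior Beta(32/5, 6)
obs 6: x=0 → posterior Beta(32/5, 7)
obs 7: x=0 → posterior Beta(32/5, 8)
obs 8: x=0 → posterior Beta(32/5, 9)

k = 2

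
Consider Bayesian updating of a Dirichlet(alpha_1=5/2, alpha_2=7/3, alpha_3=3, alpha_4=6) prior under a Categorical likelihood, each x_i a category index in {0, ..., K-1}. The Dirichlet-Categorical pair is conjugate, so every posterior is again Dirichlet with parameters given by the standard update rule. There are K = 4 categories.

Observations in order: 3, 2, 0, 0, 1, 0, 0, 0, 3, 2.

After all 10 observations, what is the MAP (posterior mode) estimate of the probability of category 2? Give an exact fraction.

24/119

obs 1: x=3 → posterior Dirichlet(5/2, 7/3, 3, 7)
obs 2: x=2 → posterior Dirichlet(5/2, 7/3, 4, 7)
obs 3: x=0 → posterior Dirichlet(7/2, 7/3, 4, 7)
obs 4: x=0 → posterior Dirichlet(9/2, 7/3, 4, 7)
obs 5: x=1 → posterior Dirichlet(9/2, 10/3, 4, 7)
obs 6: x=0 → posterior Dirichlet(11/2, 10/3, 4, 7)
obs 7: x=0 → posterior Dirichlet(13/2, 10/3, 4, 7)
obs 8: x=0 → posterior Dirichlet(15/2, 10/3, 4, 7)
obs 9: x=3 → posterior Dirichlet(15/2, 10/3, 4, 8)
obs 10: x=2 → posterior Dirichlet(15/2, 10/3, 5, 8)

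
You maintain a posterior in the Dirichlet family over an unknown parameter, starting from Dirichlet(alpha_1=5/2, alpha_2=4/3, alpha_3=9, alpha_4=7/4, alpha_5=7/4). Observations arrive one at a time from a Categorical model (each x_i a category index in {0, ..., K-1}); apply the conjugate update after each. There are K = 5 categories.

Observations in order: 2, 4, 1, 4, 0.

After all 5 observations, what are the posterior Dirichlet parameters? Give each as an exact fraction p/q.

alpha_1=7/2, alpha_2=7/3, alpha_3=10, alpha_4=7/4, alpha_5=15/4

obs 1: x=2 → posterior Dirichlet(5/2, 4/3, 10, 7/4, 7/4)
obs 2: x=4 → posterior Dirichlet(5/2, 4/3, 10, 7/4, 11/4)
obs 3: x=1 → posterior Dirichlet(5/2, 7/3, 10, 7/4, 11/4)
obs 4: x=4 → posterior Dirichlet(5/2, 7/3, 10, 7/4, 15/4)
obs 5: x=0 → posterior Dirichlet(7/2, 7/3, 10, 7/4, 15/4)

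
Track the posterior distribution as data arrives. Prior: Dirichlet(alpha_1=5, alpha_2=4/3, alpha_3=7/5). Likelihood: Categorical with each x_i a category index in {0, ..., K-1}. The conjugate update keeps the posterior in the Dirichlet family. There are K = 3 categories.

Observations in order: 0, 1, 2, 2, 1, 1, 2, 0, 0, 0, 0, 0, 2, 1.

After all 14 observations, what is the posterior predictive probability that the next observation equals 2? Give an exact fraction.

obs 1: x=0 → posterior Dirichlet(6, 4/3, 7/5)
obs 2: x=1 → posterior Dirichlet(6, 7/3, 7/5)
obs 3: x=2 → posterior Dirichlet(6, 7/3, 12/5)
obs 4: x=2 → posterior Dirichlet(6, 7/3, 17/5)
obs 5: x=1 → posterior Dirichlet(6, 10/3, 17/5)
obs 6: x=1 → posterior Dirichlet(6, 13/3, 17/5)
obs 7: x=2 → posterior Dirichlet(6, 13/3, 22/5)
obs 8: x=0 → posterior Dirichlet(7, 13/3, 22/5)
obs 9: x=0 → posterior Dirichlet(8, 13/3, 22/5)
obs 10: x=0 → posterior Dirichlet(9, 13/3, 22/5)
obs 11: x=0 → posterior Dirichlet(10, 13/3, 22/5)
obs 12: x=0 → posterior Dirichlet(11, 13/3, 22/5)
obs 13: x=2 → posterior Dirichlet(11, 13/3, 27/5)
obs 14: x=1 → posterior Dirichlet(11, 16/3, 27/5)

81/326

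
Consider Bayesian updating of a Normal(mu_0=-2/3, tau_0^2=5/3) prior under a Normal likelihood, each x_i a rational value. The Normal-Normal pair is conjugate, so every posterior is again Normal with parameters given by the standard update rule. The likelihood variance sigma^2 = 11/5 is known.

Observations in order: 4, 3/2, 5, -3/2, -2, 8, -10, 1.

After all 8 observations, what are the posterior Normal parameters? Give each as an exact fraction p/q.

obs 1: x=4 → posterior Normal(39/29, 55/58)
obs 2: x=3/2 → posterior Normal(231/166, 55/83)
obs 3: x=5 → posterior Normal(481/216, 55/108)
obs 4: x=-3/2 → posterior Normal(29/19, 55/133)
obs 5: x=-2 → posterior Normal(153/158, 55/158)
obs 6: x=8 → posterior Normal(353/183, 55/183)
obs 7: x=-10 → posterior Normal(103/208, 55/208)
obs 8: x=1 → posterior Normal(128/233, 55/233)

mu_0=128/233, tau_0^2=55/233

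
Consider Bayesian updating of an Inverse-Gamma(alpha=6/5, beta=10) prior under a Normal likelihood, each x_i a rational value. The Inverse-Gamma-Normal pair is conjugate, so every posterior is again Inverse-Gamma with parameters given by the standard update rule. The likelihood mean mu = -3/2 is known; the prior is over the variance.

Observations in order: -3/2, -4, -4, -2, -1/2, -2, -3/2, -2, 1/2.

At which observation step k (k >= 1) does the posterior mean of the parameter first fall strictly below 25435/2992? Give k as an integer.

obs 1: x=-3/2 → posterior Inverse-Gamma(17/10, 10)
obs 2: x=-4 → posterior Inverse-Gamma(11/5, 105/8)
obs 3: x=-4 → posterior Inverse-Gamma(27/10, 65/4)
obs 4: x=-2 → posterior Inverse-Gamma(16/5, 131/8)
obs 5: x=-1/2 → posterior Inverse-Gamma(37/10, 135/8)
obs 6: x=-2 → posterior Inverse-Gamma(21/5, 17)
obs 7: x=-3/2 → posterior Inverse-Gamma(47/10, 17)
obs 8: x=-2 → posterior Inverse-Gamma(26/5, 137/8)
obs 9: x=1/2 → posterior Inverse-Gamma(57/10, 153/8)

k = 4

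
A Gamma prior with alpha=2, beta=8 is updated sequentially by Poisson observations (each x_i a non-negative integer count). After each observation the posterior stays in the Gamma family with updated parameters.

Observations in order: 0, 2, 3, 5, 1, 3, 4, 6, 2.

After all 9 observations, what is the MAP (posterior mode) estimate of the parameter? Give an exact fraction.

27/17

obs 1: x=0 → posterior Gamma(2, 9)
obs 2: x=2 → posterior Gamma(4, 10)
obs 3: x=3 → posterior Gamma(7, 11)
obs 4: x=5 → posterior Gamma(12, 12)
obs 5: x=1 → posterior Gamma(13, 13)
obs 6: x=3 → posterior Gamma(16, 14)
obs 7: x=4 → posterior Gamma(20, 15)
obs 8: x=6 → posterior Gamma(26, 16)
obs 9: x=2 → posterior Gamma(28, 17)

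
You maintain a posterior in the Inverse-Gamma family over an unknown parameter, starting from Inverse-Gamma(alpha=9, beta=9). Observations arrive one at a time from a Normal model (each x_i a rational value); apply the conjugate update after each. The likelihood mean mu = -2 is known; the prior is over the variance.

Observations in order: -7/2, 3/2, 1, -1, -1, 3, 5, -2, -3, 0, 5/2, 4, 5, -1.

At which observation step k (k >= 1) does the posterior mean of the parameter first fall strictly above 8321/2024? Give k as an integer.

obs 1: x=-7/2 → posterior Inverse-Gamma(19/2, 81/8)
obs 2: x=3/2 → posterior Inverse-Gamma(10, 65/4)
obs 3: x=1 → posterior Inverse-Gamma(21/2, 83/4)
obs 4: x=-1 → posterior Inverse-Gamma(11, 85/4)
obs 5: x=-1 → posterior Inverse-Gamma(23/2, 87/4)
obs 6: x=3 → posterior Inverse-Gamma(12, 137/4)
obs 7: x=5 → posterior Inverse-Gamma(25/2, 235/4)
obs 8: x=-2 → posterior Inverse-Gamma(13, 235/4)
obs 9: x=-3 → posterior Inverse-Gamma(27/2, 237/4)
obs 10: x=0 → posterior Inverse-Gamma(14, 245/4)
obs 11: x=5/2 → posterior Inverse-Gamma(29/2, 571/8)
obs 12: x=4 → posterior Inverse-Gamma(15, 715/8)
obs 13: x=5 → posterior Inverse-Gamma(31/2, 911/8)
obs 14: x=-1 → posterior Inverse-Gamma(16, 915/8)

k = 7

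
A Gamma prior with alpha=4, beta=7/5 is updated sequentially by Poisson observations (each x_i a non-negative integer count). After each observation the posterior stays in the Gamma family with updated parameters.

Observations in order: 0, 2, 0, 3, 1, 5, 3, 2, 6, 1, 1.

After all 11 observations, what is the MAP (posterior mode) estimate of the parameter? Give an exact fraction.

obs 1: x=0 → posterior Gamma(4, 12/5)
obs 2: x=2 → posterior Gamma(6, 17/5)
obs 3: x=0 → posterior Gamma(6, 22/5)
obs 4: x=3 → posterior Gamma(9, 27/5)
obs 5: x=1 → posterior Gamma(10, 32/5)
obs 6: x=5 → posterior Gamma(15, 37/5)
obs 7: x=3 → posterior Gamma(18, 42/5)
obs 8: x=2 → posterior Gamma(20, 47/5)
obs 9: x=6 → posterior Gamma(26, 52/5)
obs 10: x=1 → posterior Gamma(27, 57/5)
obs 11: x=1 → posterior Gamma(28, 62/5)

135/62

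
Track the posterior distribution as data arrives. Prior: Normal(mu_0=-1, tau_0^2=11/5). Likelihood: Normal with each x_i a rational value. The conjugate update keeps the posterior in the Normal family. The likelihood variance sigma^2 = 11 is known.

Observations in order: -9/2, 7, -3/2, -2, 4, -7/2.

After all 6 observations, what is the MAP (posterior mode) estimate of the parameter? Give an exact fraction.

-1/2

obs 1: x=-9/2 → posterior Normal(-19/12, 11/6)
obs 2: x=7 → posterior Normal(-5/14, 11/7)
obs 3: x=-3/2 → posterior Normal(-1/2, 11/8)
obs 4: x=-2 → posterior Normal(-2/3, 11/9)
obs 5: x=4 → posterior Normal(-1/5, 11/10)
obs 6: x=-7/2 → posterior Normal(-1/2, 1)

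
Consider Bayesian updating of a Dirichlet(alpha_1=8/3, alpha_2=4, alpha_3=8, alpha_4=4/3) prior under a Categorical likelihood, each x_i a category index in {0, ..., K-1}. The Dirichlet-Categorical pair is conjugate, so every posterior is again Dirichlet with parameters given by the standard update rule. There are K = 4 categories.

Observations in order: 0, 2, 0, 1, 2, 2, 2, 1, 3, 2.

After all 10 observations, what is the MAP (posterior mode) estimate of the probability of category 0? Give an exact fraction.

obs 1: x=0 → posterior Dirichlet(11/3, 4, 8, 4/3)
obs 2: x=2 → posterior Dirichlet(11/3, 4, 9, 4/3)
obs 3: x=0 → posterior Dirichlet(14/3, 4, 9, 4/3)
obs 4: x=1 → posterior Dirichlet(14/3, 5, 9, 4/3)
obs 5: x=2 → posterior Dirichlet(14/3, 5, 10, 4/3)
obs 6: x=2 → posterior Dirichlet(14/3, 5, 11, 4/3)
obs 7: x=2 → posterior Dirichlet(14/3, 5, 12, 4/3)
obs 8: x=1 → posterior Dirichlet(14/3, 6, 12, 4/3)
obs 9: x=3 → posterior Dirichlet(14/3, 6, 12, 7/3)
obs 10: x=2 → posterior Dirichlet(14/3, 6, 13, 7/3)

1/6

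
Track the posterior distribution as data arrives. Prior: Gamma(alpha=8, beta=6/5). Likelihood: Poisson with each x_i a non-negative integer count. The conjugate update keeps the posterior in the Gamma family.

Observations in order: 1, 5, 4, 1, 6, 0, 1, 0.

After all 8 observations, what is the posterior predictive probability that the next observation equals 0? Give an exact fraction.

obs 1: x=1 → posterior Gamma(9, 11/5)
obs 2: x=5 → posterior Gamma(14, 16/5)
obs 3: x=4 → posterior Gamma(18, 21/5)
obs 4: x=1 → posterior Gamma(19, 26/5)
obs 5: x=6 → posterior Gamma(25, 31/5)
obs 6: x=0 → posterior Gamma(25, 36/5)
obs 7: x=1 → posterior Gamma(26, 41/5)
obs 8: x=0 → posterior Gamma(26, 46/5)

17049185016469856899519324479358077339959296/249358730666939096153411411739203931263313801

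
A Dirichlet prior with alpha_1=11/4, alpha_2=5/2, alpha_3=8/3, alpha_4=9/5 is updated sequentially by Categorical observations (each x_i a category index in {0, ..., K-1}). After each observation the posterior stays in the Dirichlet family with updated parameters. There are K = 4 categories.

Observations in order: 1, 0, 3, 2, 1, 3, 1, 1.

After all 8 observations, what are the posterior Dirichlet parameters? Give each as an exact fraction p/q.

obs 1: x=1 → posterior Dirichlet(11/4, 7/2, 8/3, 9/5)
obs 2: x=0 → posterior Dirichlet(15/4, 7/2, 8/3, 9/5)
obs 3: x=3 → posterior Dirichlet(15/4, 7/2, 8/3, 14/5)
obs 4: x=2 → posterior Dirichlet(15/4, 7/2, 11/3, 14/5)
obs 5: x=1 → posterior Dirichlet(15/4, 9/2, 11/3, 14/5)
obs 6: x=3 → posterior Dirichlet(15/4, 9/2, 11/3, 19/5)
obs 7: x=1 → posterior Dirichlet(15/4, 11/2, 11/3, 19/5)
obs 8: x=1 → posterior Dirichlet(15/4, 13/2, 11/3, 19/5)

alpha_1=15/4, alpha_2=13/2, alpha_3=11/3, alpha_4=19/5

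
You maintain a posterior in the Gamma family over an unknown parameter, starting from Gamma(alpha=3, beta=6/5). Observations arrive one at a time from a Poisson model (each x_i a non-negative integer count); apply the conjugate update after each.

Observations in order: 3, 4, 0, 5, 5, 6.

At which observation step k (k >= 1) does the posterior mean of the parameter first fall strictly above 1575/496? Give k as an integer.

obs 1: x=3 → posterior Gamma(6, 11/5)
obs 2: x=4 → posterior Gamma(10, 16/5)
obs 3: x=0 → posterior Gamma(10, 21/5)
obs 4: x=5 → posterior Gamma(15, 26/5)
obs 5: x=5 → posterior Gamma(20, 31/5)
obs 6: x=6 → posterior Gamma(26, 36/5)

k = 5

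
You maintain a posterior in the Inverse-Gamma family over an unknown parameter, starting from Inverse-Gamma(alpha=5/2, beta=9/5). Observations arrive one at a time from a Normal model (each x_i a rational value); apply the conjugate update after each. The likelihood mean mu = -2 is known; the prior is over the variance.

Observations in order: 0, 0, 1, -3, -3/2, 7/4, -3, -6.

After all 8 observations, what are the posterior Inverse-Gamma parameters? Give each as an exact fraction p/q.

obs 1: x=0 → posterior Inverse-Gamma(3, 19/5)
obs 2: x=0 → posterior Inverse-Gamma(7/2, 29/5)
obs 3: x=1 → posterior Inverse-Gamma(4, 103/10)
obs 4: x=-3 → posterior Inverse-Gamma(9/2, 54/5)
obs 5: x=-3/2 → posterior Inverse-Gamma(5, 437/40)
obs 6: x=7/4 → posterior Inverse-Gamma(11/2, 2873/160)
obs 7: x=-3 → posterior Inverse-Gamma(6, 2953/160)
obs 8: x=-6 → posterior Inverse-Gamma(13/2, 4233/160)

alpha=13/2, beta=4233/160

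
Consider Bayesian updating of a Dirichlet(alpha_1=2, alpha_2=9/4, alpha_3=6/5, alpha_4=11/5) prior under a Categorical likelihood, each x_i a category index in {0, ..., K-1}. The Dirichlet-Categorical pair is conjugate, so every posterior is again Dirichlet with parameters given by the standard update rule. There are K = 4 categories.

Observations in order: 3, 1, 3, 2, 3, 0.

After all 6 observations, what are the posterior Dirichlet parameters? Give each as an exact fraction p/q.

alpha_1=3, alpha_2=13/4, alpha_3=11/5, alpha_4=26/5

obs 1: x=3 → posterior Dirichlet(2, 9/4, 6/5, 16/5)
obs 2: x=1 → posterior Dirichlet(2, 13/4, 6/5, 16/5)
obs 3: x=3 → posterior Dirichlet(2, 13/4, 6/5, 21/5)
obs 4: x=2 → posterior Dirichlet(2, 13/4, 11/5, 21/5)
obs 5: x=3 → posterior Dirichlet(2, 13/4, 11/5, 26/5)
obs 6: x=0 → posterior Dirichlet(3, 13/4, 11/5, 26/5)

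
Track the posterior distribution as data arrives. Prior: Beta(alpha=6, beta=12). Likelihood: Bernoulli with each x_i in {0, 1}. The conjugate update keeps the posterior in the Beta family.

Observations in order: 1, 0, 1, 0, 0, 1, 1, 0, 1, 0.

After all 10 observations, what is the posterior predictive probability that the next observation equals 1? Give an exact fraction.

11/28

obs 1: x=1 → posterior Beta(7, 12)
obs 2: x=0 → posterior Beta(7, 13)
obs 3: x=1 → posterior Beta(8, 13)
obs 4: x=0 → posterior Beta(8, 14)
obs 5: x=0 → posterior Beta(8, 15)
obs 6: x=1 → posterior Beta(9, 15)
obs 7: x=1 → posterior Beta(10, 15)
obs 8: x=0 → posterior Beta(10, 16)
obs 9: x=1 → posterior Beta(11, 16)
obs 10: x=0 → posterior Beta(11, 17)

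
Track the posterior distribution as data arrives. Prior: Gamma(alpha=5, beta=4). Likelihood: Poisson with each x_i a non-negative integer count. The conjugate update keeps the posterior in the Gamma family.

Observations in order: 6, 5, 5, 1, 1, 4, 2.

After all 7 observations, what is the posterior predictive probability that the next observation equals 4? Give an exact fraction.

7130460290785854626992892988485045/51273283780750278167053262949187584

obs 1: x=6 → posterior Gamma(11, 5)
obs 2: x=5 → posterior Gamma(16, 6)
obs 3: x=5 → posterior Gamma(21, 7)
obs 4: x=1 → posterior Gamma(22, 8)
obs 5: x=1 → posterior Gamma(23, 9)
obs 6: x=4 → posterior Gamma(27, 10)
obs 7: x=2 → posterior Gamma(29, 11)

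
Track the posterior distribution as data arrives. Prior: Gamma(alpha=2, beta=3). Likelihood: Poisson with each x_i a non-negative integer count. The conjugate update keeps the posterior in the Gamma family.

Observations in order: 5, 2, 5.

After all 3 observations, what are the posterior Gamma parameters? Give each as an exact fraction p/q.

obs 1: x=5 → posterior Gamma(7, 4)
obs 2: x=2 → posterior Gamma(9, 5)
obs 3: x=5 → posterior Gamma(14, 6)

alpha=14, beta=6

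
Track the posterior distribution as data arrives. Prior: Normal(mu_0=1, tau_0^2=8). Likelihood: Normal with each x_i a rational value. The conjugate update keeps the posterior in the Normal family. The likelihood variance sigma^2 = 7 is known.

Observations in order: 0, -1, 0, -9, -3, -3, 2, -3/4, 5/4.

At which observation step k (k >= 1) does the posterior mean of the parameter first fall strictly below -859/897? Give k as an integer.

k = 4

obs 1: x=0 → posterior Normal(7/15, 56/15)
obs 2: x=-1 → posterior Normal(-1/23, 56/23)
obs 3: x=0 → posterior Normal(-1/31, 56/31)
obs 4: x=-9 → posterior Normal(-73/39, 56/39)
obs 5: x=-3 → posterior Normal(-97/47, 56/47)
obs 6: x=-3 → posterior Normal(-11/5, 56/55)
obs 7: x=2 → posterior Normal(-5/3, 8/9)
obs 8: x=-3/4 → posterior Normal(-111/71, 56/71)
obs 9: x=5/4 → posterior Normal(-101/79, 56/79)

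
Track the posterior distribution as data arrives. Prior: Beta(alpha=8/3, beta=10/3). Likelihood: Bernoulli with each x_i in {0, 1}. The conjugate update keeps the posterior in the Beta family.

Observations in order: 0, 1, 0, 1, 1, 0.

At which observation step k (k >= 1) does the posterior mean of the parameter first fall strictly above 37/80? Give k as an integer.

obs 1: x=0 → posterior Beta(8/3, 13/3)
obs 2: x=1 → posterior Beta(11/3, 13/3)
obs 3: x=0 → posterior Beta(11/3, 16/3)
obs 4: x=1 → posterior Beta(14/3, 16/3)
obs 5: x=1 → posterior Beta(17/3, 16/3)
obs 6: x=0 → posterior Beta(17/3, 19/3)

k = 4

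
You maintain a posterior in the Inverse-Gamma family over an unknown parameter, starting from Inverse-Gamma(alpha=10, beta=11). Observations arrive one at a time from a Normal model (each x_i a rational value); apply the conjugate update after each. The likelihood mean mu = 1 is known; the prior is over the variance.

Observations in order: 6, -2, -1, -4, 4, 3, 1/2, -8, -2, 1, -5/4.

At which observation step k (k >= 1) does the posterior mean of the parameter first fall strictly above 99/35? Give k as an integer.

k = 3

obs 1: x=6 → posterior Inverse-Gamma(21/2, 47/2)
obs 2: x=-2 → posterior Inverse-Gamma(11, 28)
obs 3: x=-1 → posterior Inverse-Gamma(23/2, 30)
obs 4: x=-4 → posterior Inverse-Gamma(12, 85/2)
obs 5: x=4 → posterior Inverse-Gamma(25/2, 47)
obs 6: x=3 → posterior Inverse-Gamma(13, 49)
obs 7: x=1/2 → posterior Inverse-Gamma(27/2, 393/8)
obs 8: x=-8 → posterior Inverse-Gamma(14, 717/8)
obs 9: x=-2 → posterior Inverse-Gamma(29/2, 753/8)
obs 10: x=1 → posterior Inverse-Gamma(15, 753/8)
obs 11: x=-5/4 → posterior Inverse-Gamma(31/2, 3093/32)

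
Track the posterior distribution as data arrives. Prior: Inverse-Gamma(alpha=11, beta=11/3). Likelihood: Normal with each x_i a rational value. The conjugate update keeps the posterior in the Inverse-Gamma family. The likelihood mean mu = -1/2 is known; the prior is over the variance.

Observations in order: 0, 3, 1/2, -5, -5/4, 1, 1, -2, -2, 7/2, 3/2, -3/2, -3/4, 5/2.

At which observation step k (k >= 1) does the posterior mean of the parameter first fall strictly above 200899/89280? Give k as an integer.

obs 1: x=0 → posterior Inverse-Gamma(23/2, 91/24)
obs 2: x=3 → posterior Inverse-Gamma(12, 119/12)
obs 3: x=1/2 → posterior Inverse-Gamma(25/2, 125/12)
obs 4: x=-5 → posterior Inverse-Gamma(13, 493/24)
obs 5: x=-5/4 → posterior Inverse-Gamma(27/2, 1999/96)
obs 6: x=1 → posterior Inverse-Gamma(14, 2107/96)
obs 7: x=1 → posterior Inverse-Gamma(29/2, 2215/96)
obs 8: x=-2 → posterior Inverse-Gamma(15, 2323/96)
obs 9: x=-2 → posterior Inverse-Gamma(31/2, 2431/96)
obs 10: x=7/2 → posterior Inverse-Gamma(16, 3199/96)
obs 11: x=3/2 → posterior Inverse-Gamma(33/2, 3391/96)
obs 12: x=-3/2 → posterior Inverse-Gamma(17, 3439/96)
obs 13: x=-3/4 → posterior Inverse-Gamma(35/2, 1721/48)
obs 14: x=5/2 → posterior Inverse-Gamma(18, 1937/48)

k = 11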